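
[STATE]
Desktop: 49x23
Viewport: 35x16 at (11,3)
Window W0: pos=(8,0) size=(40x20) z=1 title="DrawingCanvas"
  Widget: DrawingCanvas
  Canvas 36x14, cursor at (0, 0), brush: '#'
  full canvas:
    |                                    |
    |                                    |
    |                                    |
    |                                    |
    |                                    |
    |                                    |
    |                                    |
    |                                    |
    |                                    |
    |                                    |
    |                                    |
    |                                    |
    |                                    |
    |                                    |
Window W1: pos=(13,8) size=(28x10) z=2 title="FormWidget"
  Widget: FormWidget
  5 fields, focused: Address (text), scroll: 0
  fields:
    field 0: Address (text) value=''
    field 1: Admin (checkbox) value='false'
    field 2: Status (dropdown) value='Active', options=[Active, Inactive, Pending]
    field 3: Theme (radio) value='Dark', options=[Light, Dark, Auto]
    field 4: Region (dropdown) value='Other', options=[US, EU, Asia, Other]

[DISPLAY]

                                   
                                   
                                   
                                   
                                   
  ┏━━━━━━━━━━━━━━━━━━━━━━━━━━┓     
  ┃ FormWidget               ┃     
  ┠──────────────────────────┨     
  ┃> Address:    [          ]┃     
  ┃  Admin:      [ ]         ┃     
  ┃  Status:     [Active   ▼]┃     
  ┃  Theme:      ( ) Light  (┃     
  ┃  Region:     [Other    ▼]┃     
  ┃                          ┃     
  ┗━━━━━━━━━━━━━━━━━━━━━━━━━━┛     
                                   


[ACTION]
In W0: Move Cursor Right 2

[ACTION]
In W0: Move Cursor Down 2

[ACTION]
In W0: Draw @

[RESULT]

                                   
                                   
@                                  
                                   
                                   
  ┏━━━━━━━━━━━━━━━━━━━━━━━━━━┓     
  ┃ FormWidget               ┃     
  ┠──────────────────────────┨     
  ┃> Address:    [          ]┃     
  ┃  Admin:      [ ]         ┃     
  ┃  Status:     [Active   ▼]┃     
  ┃  Theme:      ( ) Light  (┃     
  ┃  Region:     [Other    ▼]┃     
  ┃                          ┃     
  ┗━━━━━━━━━━━━━━━━━━━━━━━━━━┛     
                                   


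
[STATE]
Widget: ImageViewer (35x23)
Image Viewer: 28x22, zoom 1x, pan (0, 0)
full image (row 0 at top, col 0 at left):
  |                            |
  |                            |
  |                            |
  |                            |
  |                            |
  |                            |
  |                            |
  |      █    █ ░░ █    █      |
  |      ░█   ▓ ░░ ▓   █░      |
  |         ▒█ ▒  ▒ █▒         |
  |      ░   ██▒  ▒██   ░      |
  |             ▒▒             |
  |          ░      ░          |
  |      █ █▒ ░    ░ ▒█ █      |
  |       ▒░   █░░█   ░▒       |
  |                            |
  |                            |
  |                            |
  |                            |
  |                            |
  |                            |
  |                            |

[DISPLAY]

                                   
                                   
                                   
                                   
                                   
                                   
                                   
      █    █ ░░ █    █             
      ░█   ▓ ░░ ▓   █░             
         ▒█ ▒  ▒ █▒                
      ░   ██▒  ▒██   ░             
             ▒▒                    
          ░      ░                 
      █ █▒ ░    ░ ▒█ █             
       ▒░   █░░█   ░▒              
                                   
                                   
                                   
                                   
                                   
                                   
                                   
                                   


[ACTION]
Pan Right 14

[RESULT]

                                   
                                   
                                   
                                   
                                   
                                   
                                   
░ █    █                           
░ ▓   █░                           
 ▒ █▒                              
 ▒██   ░                           
▒                                  
   ░                               
  ░ ▒█ █                           
░█   ░▒                            
                                   
                                   
                                   
                                   
                                   
                                   
                                   
                                   


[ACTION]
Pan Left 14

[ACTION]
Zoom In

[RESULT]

                                   
                                   
                                   
                                   
                                   
                                   
                                   
                                   
                                   
                                   
                                   
                                   
                                   
                                   
            ██        ██  ░░░░  ██ 
            ██        ██  ░░░░  ██ 
            ░░██      ▓▓  ░░░░  ▓▓ 
            ░░██      ▓▓  ░░░░  ▓▓ 
                  ▒▒██  ▒▒    ▒▒  █
                  ▒▒██  ▒▒    ▒▒  █
            ░░      ████▒▒    ▒▒███
            ░░      ████▒▒    ▒▒███
                          ▒▒▒▒     


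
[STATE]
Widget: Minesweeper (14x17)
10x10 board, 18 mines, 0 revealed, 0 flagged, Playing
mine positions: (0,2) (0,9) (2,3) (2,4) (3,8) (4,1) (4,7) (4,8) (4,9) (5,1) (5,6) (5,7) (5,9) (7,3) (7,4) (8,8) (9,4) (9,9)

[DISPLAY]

■■■■■■■■■■    
■■■■■■■■■■    
■■■■■■■■■■    
■■■■■■■■■■    
■■■■■■■■■■    
■■■■■■■■■■    
■■■■■■■■■■    
■■■■■■■■■■    
■■■■■■■■■■    
■■■■■■■■■■    
              
              
              
              
              
              
              


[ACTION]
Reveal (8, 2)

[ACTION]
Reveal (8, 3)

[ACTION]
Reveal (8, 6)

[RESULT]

■■■■■■■■■■    
■■■■■■■■■■    
■■■■■■■■■■    
■■■■■■■■■■    
■■■■■■■■■■    
■■■■■■■■■■    
■■■■■222■■    
■■■■■1 1■■    
■■13■2 1■■    
■■■■■1 1■■    
              
              
              
              
              
              
              


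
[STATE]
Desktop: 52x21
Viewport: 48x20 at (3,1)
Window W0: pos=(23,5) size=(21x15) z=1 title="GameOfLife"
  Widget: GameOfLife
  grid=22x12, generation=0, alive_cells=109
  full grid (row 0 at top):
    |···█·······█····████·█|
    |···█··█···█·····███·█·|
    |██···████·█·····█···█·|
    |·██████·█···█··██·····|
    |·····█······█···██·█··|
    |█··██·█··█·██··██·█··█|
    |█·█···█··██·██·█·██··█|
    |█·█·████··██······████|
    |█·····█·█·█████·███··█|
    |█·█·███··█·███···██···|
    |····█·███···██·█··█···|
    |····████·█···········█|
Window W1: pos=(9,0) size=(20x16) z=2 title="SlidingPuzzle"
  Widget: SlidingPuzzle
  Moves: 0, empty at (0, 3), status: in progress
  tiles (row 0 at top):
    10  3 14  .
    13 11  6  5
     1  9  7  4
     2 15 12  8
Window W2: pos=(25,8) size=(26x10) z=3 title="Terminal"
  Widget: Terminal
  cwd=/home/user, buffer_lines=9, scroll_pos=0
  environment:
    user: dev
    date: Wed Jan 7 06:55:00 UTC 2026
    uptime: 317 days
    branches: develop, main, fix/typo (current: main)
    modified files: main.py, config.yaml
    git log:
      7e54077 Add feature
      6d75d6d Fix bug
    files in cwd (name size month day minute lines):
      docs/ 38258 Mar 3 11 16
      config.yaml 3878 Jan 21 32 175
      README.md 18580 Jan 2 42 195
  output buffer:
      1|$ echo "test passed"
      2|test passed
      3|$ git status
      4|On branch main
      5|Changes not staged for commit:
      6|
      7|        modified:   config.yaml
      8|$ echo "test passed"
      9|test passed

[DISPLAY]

      ┃ SlidingPuzzle    ┃                      
      ┠──────────────────┨                      
      ┃┌────┬────┬────┬──┃                      
      ┃│ 10 │  3 │ 14 │  ┃                      
      ┃├────┼────┼────┼──┃━━━━━━━━━━━━━━┓       
      ┃│ 13 │ 11 │  6 │  ┃OfLife        ┃       
      ┃├────┼────┼────┼──┃──────────────┨       
      ┃│  1 │  9 │  7 ┏━━━━━━━━━━━━━━━━━━━━━━━━┓
      ┃├────┼────┼────┃ Terminal               ┃
      ┃│  2 │ 15 │ 12 ┠────────────────────────┨
      ┃└────┴────┴────┃$ echo "test passed"    ┃
      ┃Moves: 0       ┃test passed             ┃
      ┃               ┃$ git status            ┃
      ┃               ┃On branch main          ┃
      ┗━━━━━━━━━━━━━━━┃Changes not staged for c┃
                    ┃·┃                        ┃
                    ┃·┗━━━━━━━━━━━━━━━━━━━━━━━━┛
                    ┃···█·███···██·█··█·┃       
                    ┗━━━━━━━━━━━━━━━━━━━┛       
                                                


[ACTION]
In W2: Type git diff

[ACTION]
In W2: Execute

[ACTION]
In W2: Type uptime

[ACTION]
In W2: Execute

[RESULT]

      ┃ SlidingPuzzle    ┃                      
      ┠──────────────────┨                      
      ┃┌────┬────┬────┬──┃                      
      ┃│ 10 │  3 │ 14 │  ┃                      
      ┃├────┼────┼────┼──┃━━━━━━━━━━━━━━┓       
      ┃│ 13 │ 11 │  6 │  ┃OfLife        ┃       
      ┃├────┼────┼────┼──┃──────────────┨       
      ┃│  1 │  9 │  7 ┏━━━━━━━━━━━━━━━━━━━━━━━━┓
      ┃├────┼────┼────┃ Terminal               ┃
      ┃│  2 │ 15 │ 12 ┠────────────────────────┨
      ┃└────┴────┴────┃@@ -1,3 +1,4 @@         ┃
      ┃Moves: 0       ┃+# updated              ┃
      ┃               ┃ import sys             ┃
      ┃               ┃$ uptime                ┃
      ┗━━━━━━━━━━━━━━━┃ 10:00  up 317 days     ┃
                    ┃·┃$ █                     ┃
                    ┃·┗━━━━━━━━━━━━━━━━━━━━━━━━┛
                    ┃···█·███···██·█··█·┃       
                    ┗━━━━━━━━━━━━━━━━━━━┛       
                                                


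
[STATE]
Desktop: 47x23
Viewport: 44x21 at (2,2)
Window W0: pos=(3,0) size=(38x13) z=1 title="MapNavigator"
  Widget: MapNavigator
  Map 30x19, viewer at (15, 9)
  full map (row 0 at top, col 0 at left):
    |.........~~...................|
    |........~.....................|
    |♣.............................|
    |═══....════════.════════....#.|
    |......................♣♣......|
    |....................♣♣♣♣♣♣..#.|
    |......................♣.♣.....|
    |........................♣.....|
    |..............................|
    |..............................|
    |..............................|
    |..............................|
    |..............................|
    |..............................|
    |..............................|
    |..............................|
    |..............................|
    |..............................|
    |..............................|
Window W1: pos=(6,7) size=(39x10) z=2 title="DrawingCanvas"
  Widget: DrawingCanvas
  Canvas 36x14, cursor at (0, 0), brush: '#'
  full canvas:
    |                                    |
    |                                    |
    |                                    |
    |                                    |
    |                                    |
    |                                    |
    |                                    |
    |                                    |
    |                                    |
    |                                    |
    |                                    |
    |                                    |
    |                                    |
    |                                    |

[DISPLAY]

 ┠────────────────────────────────────┨     
 ┃   ....................♣♣♣♣♣♣..#.   ┃     
 ┃   ......................♣.♣.....   ┃     
 ┃   ........................♣.....   ┃     
 ┃   ..............................   ┃     
 ┃  ┏━━━━━━━━━━━━━━━━━━━━━━━━━━━━━━━━━━━━━┓ 
 ┃  ┃ DrawingCanvas                       ┃ 
 ┃  ┠─────────────────────────────────────┨ 
 ┃  ┃+                                    ┃ 
 ┃  ┃                                     ┃ 
 ┗━━┃                                     ┃ 
    ┃                                     ┃ 
    ┃                                     ┃ 
    ┃                                     ┃ 
    ┗━━━━━━━━━━━━━━━━━━━━━━━━━━━━━━━━━━━━━┛ 
                                            
                                            
                                            
                                            
                                            
                                            


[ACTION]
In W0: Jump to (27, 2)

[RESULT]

 ┠────────────────────────────────────┨     
 ┃                                    ┃     
 ┃                                    ┃     
 ┃~~...................               ┃     
 ┃.....................               ┃     
 ┃..┏━━━━━━━━━━━━━━━━━━━━━━━━━━━━━━━━━━━━━┓ 
 ┃══┃ DrawingCanvas                       ┃ 
 ┃..┠─────────────────────────────────────┨ 
 ┃..┃+                                    ┃ 
 ┃..┃                                     ┃ 
 ┗━━┃                                     ┃ 
    ┃                                     ┃ 
    ┃                                     ┃ 
    ┃                                     ┃ 
    ┗━━━━━━━━━━━━━━━━━━━━━━━━━━━━━━━━━━━━━┛ 
                                            
                                            
                                            
                                            
                                            
                                            


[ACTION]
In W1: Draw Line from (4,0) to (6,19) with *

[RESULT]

 ┠────────────────────────────────────┨     
 ┃                                    ┃     
 ┃                                    ┃     
 ┃~~...................               ┃     
 ┃.....................               ┃     
 ┃..┏━━━━━━━━━━━━━━━━━━━━━━━━━━━━━━━━━━━━━┓ 
 ┃══┃ DrawingCanvas                       ┃ 
 ┃..┠─────────────────────────────────────┨ 
 ┃..┃+                                    ┃ 
 ┃..┃                                     ┃ 
 ┗━━┃                                     ┃ 
    ┃                                     ┃ 
    ┃*****                                ┃ 
    ┃     **********                      ┃ 
    ┗━━━━━━━━━━━━━━━━━━━━━━━━━━━━━━━━━━━━━┛ 
                                            
                                            
                                            
                                            
                                            
                                            


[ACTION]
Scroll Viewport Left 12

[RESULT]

   ┠────────────────────────────────────┨   
   ┃                                    ┃   
   ┃                                    ┃   
   ┃~~...................               ┃   
   ┃.....................               ┃   
   ┃..┏━━━━━━━━━━━━━━━━━━━━━━━━━━━━━━━━━━━━━
   ┃══┃ DrawingCanvas                       
   ┃..┠─────────────────────────────────────
   ┃..┃+                                    
   ┃..┃                                     
   ┗━━┃                                     
      ┃                                     
      ┃*****                                
      ┃     **********                      
      ┗━━━━━━━━━━━━━━━━━━━━━━━━━━━━━━━━━━━━━
                                            
                                            
                                            
                                            
                                            
                                            


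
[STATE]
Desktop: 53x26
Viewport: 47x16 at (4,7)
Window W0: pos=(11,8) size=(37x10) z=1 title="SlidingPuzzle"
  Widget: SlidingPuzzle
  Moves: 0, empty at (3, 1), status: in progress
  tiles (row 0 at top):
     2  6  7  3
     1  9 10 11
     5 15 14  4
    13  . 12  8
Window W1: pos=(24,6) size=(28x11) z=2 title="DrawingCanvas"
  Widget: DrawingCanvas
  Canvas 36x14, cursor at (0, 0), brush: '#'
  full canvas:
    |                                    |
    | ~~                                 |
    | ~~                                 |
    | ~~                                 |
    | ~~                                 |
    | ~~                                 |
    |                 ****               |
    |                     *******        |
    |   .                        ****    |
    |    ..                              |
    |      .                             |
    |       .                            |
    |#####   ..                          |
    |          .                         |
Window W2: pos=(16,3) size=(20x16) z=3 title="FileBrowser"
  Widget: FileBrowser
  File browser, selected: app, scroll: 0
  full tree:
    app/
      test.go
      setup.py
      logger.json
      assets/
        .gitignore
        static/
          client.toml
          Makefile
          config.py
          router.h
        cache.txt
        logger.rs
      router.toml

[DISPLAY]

            ┃    test.go       ┃vas            
       ┏━━━━┃    setup.py      ┃───────────────
       ┃ Sli┃    logger.json   ┃               
       ┠────┃    [+] assets/   ┃               
       ┃┌───┃    router.toml   ┃               
       ┃│  2┃                  ┃               
       ┃├───┃                  ┃               
       ┃│  1┃                  ┃               
       ┃├───┃                  ┃      ****     
       ┃│  5┃                  ┃━━━━━━━━━━━━━━━
       ┗━━━━┃                  ┃━━━━━━━━━━━┛   
            ┗━━━━━━━━━━━━━━━━━━┛               
                                               
                                               
                                               
                                               


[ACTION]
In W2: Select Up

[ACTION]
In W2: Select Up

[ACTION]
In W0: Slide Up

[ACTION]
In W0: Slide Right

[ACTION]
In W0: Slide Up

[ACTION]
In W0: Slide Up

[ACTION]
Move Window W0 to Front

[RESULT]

            ┃    test.go       ┃vas            
       ┏━━━━━━━━━━━━━━━━━━━━━━━━━━━━━━━━━━━┓───
       ┃ SlidingPuzzle                     ┃   
       ┠───────────────────────────────────┨   
       ┃┌────┬────┬────┬────┐              ┃   
       ┃│  2 │  6 │  7 │  3 │              ┃   
       ┃├────┼────┼────┼────┤              ┃   
       ┃│  1 │  9 │ 10 │ 11 │              ┃   
       ┃├────┼────┼────┼────┤              ┃   
       ┃│  5 │ 15 │ 14 │  4 │              ┃━━━
       ┗━━━━━━━━━━━━━━━━━━━━━━━━━━━━━━━━━━━┛   
            ┗━━━━━━━━━━━━━━━━━━┛               
                                               
                                               
                                               
                                               


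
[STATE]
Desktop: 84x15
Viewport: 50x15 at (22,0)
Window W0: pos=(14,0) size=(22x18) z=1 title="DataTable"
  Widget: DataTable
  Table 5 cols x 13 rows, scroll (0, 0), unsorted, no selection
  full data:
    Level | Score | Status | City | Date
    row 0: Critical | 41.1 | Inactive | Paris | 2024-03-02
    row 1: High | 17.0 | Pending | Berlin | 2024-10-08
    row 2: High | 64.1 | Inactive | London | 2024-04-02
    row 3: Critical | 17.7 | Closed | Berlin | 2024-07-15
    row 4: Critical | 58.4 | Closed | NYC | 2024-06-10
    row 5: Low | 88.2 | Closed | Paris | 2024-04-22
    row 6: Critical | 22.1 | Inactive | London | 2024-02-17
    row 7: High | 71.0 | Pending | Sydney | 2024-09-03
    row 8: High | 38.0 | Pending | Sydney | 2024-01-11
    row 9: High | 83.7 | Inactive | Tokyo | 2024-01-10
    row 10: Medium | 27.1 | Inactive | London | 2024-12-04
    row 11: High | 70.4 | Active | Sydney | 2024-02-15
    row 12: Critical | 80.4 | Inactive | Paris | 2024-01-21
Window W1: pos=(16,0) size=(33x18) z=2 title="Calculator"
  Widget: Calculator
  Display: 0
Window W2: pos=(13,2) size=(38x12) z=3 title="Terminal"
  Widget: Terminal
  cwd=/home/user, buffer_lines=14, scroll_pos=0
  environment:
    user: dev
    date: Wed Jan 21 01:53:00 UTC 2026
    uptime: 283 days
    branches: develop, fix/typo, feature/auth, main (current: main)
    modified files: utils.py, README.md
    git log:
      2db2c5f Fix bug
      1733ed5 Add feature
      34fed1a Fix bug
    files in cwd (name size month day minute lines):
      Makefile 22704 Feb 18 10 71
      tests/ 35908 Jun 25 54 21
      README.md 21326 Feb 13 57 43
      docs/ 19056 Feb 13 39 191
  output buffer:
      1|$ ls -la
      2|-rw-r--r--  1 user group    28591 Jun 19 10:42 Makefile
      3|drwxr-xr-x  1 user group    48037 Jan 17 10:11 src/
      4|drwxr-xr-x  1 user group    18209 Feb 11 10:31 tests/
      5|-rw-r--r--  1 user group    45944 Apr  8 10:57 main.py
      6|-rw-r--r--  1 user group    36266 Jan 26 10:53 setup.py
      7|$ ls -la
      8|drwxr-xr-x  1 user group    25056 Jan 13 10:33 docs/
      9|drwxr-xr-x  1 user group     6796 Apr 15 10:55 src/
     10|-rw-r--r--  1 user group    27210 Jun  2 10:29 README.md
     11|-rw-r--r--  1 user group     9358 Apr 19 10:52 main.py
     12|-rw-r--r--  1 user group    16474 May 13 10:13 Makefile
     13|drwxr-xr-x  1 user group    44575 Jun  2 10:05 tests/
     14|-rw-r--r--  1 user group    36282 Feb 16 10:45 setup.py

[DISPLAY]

━━━━━━━━━━━━━━━━━━━━━━━━━━┓                       
ulator                    ┃                       
━━━━━━━━━━━━━━━━━━━━━━━━━━━━┓                     
l                           ┃                     
────────────────────────────┨                     
                            ┃                     
--  1 user group    28591 Ju┃                     
-x  1 user group    48037 Ja┃                     
-x  1 user group    18209 Fe┃                     
--  1 user group    45944 Ap┃                     
--  1 user group    36266 Ja┃                     
                            ┃                     
-x  1 user group    25056 Ja┃                     
━━━━━━━━━━━━━━━━━━━━━━━━━━━━┛                     
───┴───┴───┘              ┃                       


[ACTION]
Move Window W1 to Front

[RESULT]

━━━━━━━━━━━━━━━━━━━━━━━━━━┓                       
ulator                    ┃                       
──────────────────────────┨━┓                     
                         0┃ ┃                     
───┬───┬───┐              ┃─┨                     
 8 │ 9 │ ÷ │              ┃ ┃                     
───┼───┼───┤              ┃u┃                     
 5 │ 6 │ × │              ┃a┃                     
───┼───┼───┤              ┃e┃                     
 2 │ 3 │ - │              ┃p┃                     
───┼───┼───┤              ┃a┃                     
 . │ = │ + │              ┃ ┃                     
───┼───┼───┤              ┃a┃                     
 MC│ MR│ M+│              ┃━┛                     
───┴───┴───┘              ┃                       


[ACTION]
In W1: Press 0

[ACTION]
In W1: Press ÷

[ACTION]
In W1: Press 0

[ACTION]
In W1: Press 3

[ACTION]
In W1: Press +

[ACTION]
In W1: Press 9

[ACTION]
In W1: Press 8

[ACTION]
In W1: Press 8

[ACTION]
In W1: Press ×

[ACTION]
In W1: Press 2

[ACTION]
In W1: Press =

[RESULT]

━━━━━━━━━━━━━━━━━━━━━━━━━━┓                       
ulator                    ┃                       
──────────────────────────┨━┓                     
                      1976┃ ┃                     
───┬───┬───┐              ┃─┨                     
 8 │ 9 │ ÷ │              ┃ ┃                     
───┼───┼───┤              ┃u┃                     
 5 │ 6 │ × │              ┃a┃                     
───┼───┼───┤              ┃e┃                     
 2 │ 3 │ - │              ┃p┃                     
───┼───┼───┤              ┃a┃                     
 . │ = │ + │              ┃ ┃                     
───┼───┼───┤              ┃a┃                     
 MC│ MR│ M+│              ┃━┛                     
───┴───┴───┘              ┃                       


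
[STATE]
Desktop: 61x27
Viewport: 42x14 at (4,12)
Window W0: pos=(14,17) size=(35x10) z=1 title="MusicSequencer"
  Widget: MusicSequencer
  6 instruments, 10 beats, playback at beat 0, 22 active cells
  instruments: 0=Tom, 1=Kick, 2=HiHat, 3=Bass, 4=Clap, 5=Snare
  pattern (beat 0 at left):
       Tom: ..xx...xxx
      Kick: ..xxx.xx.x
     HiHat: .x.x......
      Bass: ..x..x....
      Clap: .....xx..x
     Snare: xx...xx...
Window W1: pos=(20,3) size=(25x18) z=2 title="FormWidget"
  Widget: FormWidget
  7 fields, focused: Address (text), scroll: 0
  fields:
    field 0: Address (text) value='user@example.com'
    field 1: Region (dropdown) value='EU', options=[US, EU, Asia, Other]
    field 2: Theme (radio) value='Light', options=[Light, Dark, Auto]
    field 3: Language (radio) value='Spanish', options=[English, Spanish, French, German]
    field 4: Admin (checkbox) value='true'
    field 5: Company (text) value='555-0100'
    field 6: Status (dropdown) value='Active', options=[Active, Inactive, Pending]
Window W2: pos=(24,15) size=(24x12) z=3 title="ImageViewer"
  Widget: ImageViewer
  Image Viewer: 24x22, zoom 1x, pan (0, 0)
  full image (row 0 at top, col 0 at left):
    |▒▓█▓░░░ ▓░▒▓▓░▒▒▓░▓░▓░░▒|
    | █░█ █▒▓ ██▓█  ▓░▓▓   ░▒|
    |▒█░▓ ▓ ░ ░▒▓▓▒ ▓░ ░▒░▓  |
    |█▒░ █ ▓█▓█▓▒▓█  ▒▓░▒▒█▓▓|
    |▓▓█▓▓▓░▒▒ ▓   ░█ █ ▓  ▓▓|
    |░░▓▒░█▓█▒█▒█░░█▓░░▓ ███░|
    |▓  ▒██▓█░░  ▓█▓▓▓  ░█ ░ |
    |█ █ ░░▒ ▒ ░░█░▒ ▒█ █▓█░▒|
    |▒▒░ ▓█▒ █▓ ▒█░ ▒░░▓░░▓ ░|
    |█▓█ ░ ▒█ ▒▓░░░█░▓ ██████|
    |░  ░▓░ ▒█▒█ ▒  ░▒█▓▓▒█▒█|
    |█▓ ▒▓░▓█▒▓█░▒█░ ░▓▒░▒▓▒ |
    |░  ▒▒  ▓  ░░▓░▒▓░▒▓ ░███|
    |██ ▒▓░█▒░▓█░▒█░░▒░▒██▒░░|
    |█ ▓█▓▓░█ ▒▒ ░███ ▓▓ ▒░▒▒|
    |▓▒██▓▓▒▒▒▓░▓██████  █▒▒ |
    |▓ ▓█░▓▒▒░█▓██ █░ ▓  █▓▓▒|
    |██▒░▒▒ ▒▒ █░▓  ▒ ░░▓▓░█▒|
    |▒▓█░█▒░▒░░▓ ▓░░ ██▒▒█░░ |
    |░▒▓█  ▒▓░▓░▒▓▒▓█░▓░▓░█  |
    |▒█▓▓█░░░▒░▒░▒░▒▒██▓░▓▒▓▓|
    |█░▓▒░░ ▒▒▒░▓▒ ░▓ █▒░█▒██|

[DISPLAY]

                ┃  Status:     [Active▼]┃ 
                ┃                       ┃ 
                ┃                       ┃ 
                ┃   ┏━━━━━━━━━━━━━━━━━━━━━
                ┃   ┃ ImageViewer         
          ┏━━━━━┃   ┠─────────────────────
          ┃ Musi┃   ┃▒▓█▓░░░ ▓░▒▓▓░▒▒▓░▓░▓
          ┠─────┃   ┃ █░█ █▒▓ ██▓█  ▓░▓▓  
          ┃     ┗━━━┃▒█░▓ ▓ ░ ░▒▓▓▒ ▓░ ░▒░
          ┃   Tom··█┃█▒░ █ ▓█▓█▓▒▓█  ▒▓░▒▒
          ┃  Kick··█┃▓▓█▓▓▓░▒▒ ▓   ░█ █ ▓ 
          ┃ HiHat·█·┃░░▓▒░█▓█▒█▒█░░█▓░░▓ █
          ┃  Bass··█┃▓  ▒██▓█░░  ▓█▓▓▓  ░█
          ┃  Clap···┃█ █ ░░▒ ▒ ░░█░▒ ▒█ █▓


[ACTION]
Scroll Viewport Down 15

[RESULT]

                ┃                       ┃ 
                ┃                       ┃ 
                ┃   ┏━━━━━━━━━━━━━━━━━━━━━
                ┃   ┃ ImageViewer         
          ┏━━━━━┃   ┠─────────────────────
          ┃ Musi┃   ┃▒▓█▓░░░ ▓░▒▓▓░▒▒▓░▓░▓
          ┠─────┃   ┃ █░█ █▒▓ ██▓█  ▓░▓▓  
          ┃     ┗━━━┃▒█░▓ ▓ ░ ░▒▓▓▒ ▓░ ░▒░
          ┃   Tom··█┃█▒░ █ ▓█▓█▓▒▓█  ▒▓░▒▒
          ┃  Kick··█┃▓▓█▓▓▓░▒▒ ▓   ░█ █ ▓ 
          ┃ HiHat·█·┃░░▓▒░█▓█▒█▒█░░█▓░░▓ █
          ┃  Bass··█┃▓  ▒██▓█░░  ▓█▓▓▓  ░█
          ┃  Clap···┃█ █ ░░▒ ▒ ░░█░▒ ▒█ █▓
          ┗━━━━━━━━━┗━━━━━━━━━━━━━━━━━━━━━


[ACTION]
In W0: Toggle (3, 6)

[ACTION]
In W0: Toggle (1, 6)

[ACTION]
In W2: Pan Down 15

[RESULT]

                ┃                       ┃ 
                ┃                       ┃ 
                ┃   ┏━━━━━━━━━━━━━━━━━━━━━
                ┃   ┃ ImageViewer         
          ┏━━━━━┃   ┠─────────────────────
          ┃ Musi┃   ┃▓▒██▓▓▒▒▒▓░▓██████  █
          ┠─────┃   ┃▓ ▓█░▓▒▒░█▓██ █░ ▓  █
          ┃     ┗━━━┃██▒░▒▒ ▒▒ █░▓  ▒ ░░▓▓
          ┃   Tom··█┃▒▓█░█▒░▒░░▓ ▓░░ ██▒▒█
          ┃  Kick··█┃░▒▓█  ▒▓░▓░▒▓▒▓█░▓░▓░
          ┃ HiHat·█·┃▒█▓▓█░░░▒░▒░▒░▒▒██▓░▓
          ┃  Bass··█┃█░▓▒░░ ▒▒▒░▓▒ ░▓ █▒░█
          ┃  Clap···┃                     
          ┗━━━━━━━━━┗━━━━━━━━━━━━━━━━━━━━━


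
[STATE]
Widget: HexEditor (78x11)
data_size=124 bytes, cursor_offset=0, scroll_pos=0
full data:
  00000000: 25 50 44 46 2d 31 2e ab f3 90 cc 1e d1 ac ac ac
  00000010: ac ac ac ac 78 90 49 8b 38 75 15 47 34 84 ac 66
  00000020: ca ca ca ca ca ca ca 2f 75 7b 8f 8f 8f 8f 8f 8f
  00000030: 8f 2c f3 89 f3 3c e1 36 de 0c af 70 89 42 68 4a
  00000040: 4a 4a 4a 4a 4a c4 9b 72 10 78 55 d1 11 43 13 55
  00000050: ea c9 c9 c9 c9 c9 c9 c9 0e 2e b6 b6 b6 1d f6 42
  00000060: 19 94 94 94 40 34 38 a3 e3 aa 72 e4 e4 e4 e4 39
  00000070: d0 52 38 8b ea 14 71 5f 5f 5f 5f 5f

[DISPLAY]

00000000  25 50 44 46 2d 31 2e ab  f3 90 cc 1e d1 ac ac ac  |%PDF-1..........|
00000010  ac ac ac ac 78 90 49 8b  38 75 15 47 34 84 ac 66  |....x.I.8u.G4..f|
00000020  ca ca ca ca ca ca ca 2f  75 7b 8f 8f 8f 8f 8f 8f  |......./u{......|
00000030  8f 2c f3 89 f3 3c e1 36  de 0c af 70 89 42 68 4a  |.,...<.6...p.BhJ|
00000040  4a 4a 4a 4a 4a c4 9b 72  10 78 55 d1 11 43 13 55  |JJJJJ..r.xU..C.U|
00000050  ea c9 c9 c9 c9 c9 c9 c9  0e 2e b6 b6 b6 1d f6 42  |...............B|
00000060  19 94 94 94 40 34 38 a3  e3 aa 72 e4 e4 e4 e4 39  |....@48...r....9|
00000070  d0 52 38 8b ea 14 71 5f  5f 5f 5f 5f              |.R8...q_____    |
                                                                              
                                                                              
                                                                              


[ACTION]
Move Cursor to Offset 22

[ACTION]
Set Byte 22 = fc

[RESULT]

00000000  25 50 44 46 2d 31 2e ab  f3 90 cc 1e d1 ac ac ac  |%PDF-1..........|
00000010  ac ac ac ac 78 90 FC 8b  38 75 15 47 34 84 ac 66  |....x...8u.G4..f|
00000020  ca ca ca ca ca ca ca 2f  75 7b 8f 8f 8f 8f 8f 8f  |......./u{......|
00000030  8f 2c f3 89 f3 3c e1 36  de 0c af 70 89 42 68 4a  |.,...<.6...p.BhJ|
00000040  4a 4a 4a 4a 4a c4 9b 72  10 78 55 d1 11 43 13 55  |JJJJJ..r.xU..C.U|
00000050  ea c9 c9 c9 c9 c9 c9 c9  0e 2e b6 b6 b6 1d f6 42  |...............B|
00000060  19 94 94 94 40 34 38 a3  e3 aa 72 e4 e4 e4 e4 39  |....@48...r....9|
00000070  d0 52 38 8b ea 14 71 5f  5f 5f 5f 5f              |.R8...q_____    |
                                                                              
                                                                              
                                                                              


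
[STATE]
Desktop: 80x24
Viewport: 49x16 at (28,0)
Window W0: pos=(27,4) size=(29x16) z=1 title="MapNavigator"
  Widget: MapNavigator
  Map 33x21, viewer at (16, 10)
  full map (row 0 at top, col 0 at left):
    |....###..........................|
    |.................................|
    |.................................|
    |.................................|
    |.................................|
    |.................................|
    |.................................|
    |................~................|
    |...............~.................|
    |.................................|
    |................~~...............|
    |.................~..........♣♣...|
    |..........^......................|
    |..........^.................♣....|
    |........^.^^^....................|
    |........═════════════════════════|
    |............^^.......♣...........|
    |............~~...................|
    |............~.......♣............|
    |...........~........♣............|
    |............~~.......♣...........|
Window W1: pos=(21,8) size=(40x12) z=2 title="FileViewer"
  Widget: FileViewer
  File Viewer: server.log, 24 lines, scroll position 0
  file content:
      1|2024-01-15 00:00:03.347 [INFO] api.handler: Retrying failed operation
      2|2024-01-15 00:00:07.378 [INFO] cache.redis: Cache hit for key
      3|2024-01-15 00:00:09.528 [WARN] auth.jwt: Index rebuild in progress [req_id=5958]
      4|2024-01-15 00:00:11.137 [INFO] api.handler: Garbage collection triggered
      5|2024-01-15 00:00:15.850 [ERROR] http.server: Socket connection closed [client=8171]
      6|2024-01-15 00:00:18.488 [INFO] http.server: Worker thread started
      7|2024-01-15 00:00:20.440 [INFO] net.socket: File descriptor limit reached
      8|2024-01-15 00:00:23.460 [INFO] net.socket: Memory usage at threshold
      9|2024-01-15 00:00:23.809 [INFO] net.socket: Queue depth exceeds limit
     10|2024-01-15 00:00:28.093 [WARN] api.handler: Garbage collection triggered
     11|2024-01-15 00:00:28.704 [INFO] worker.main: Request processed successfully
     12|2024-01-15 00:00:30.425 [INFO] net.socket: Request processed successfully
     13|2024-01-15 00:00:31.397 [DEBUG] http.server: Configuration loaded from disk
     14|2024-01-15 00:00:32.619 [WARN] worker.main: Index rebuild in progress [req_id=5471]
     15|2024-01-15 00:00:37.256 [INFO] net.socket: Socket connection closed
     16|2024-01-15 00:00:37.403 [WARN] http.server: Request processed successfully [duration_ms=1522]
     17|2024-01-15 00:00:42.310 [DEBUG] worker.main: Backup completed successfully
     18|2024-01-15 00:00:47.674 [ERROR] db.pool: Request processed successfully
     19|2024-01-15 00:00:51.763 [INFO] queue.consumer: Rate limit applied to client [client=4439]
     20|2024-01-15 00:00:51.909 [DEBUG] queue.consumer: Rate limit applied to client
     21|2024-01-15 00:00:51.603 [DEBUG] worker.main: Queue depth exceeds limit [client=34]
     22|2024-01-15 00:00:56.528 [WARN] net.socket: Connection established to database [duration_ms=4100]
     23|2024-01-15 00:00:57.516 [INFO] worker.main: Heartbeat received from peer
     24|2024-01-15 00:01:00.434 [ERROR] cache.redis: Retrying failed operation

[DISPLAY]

                                                 
                                                 
                                                 
                                                 
━━━━━━━━━━━━━━━━━━━━━━━━━━━┓                     
 MapNavigator              ┃                     
───────────────────────────┨                     
...........................┃                     
━━━━━━━━━━━━━━━━━━━━━━━━━━━━━━━━┓                
iewer                           ┃                
────────────────────────────────┨                
1-15 00:00:03.347 [INFO] api.ha▲┃                
1-15 00:00:07.378 [INFO] cache.█┃                
1-15 00:00:09.528 [WARN] auth.j░┃                
1-15 00:00:11.137 [INFO] api.ha░┃                
1-15 00:00:15.850 [ERROR] http.░┃                


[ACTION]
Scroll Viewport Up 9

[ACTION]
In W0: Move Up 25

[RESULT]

                                                 
                                                 
                                                 
                                                 
━━━━━━━━━━━━━━━━━━━━━━━━━━━┓                     
 MapNavigator              ┃                     
───────────────────────────┨                     
                           ┃                     
━━━━━━━━━━━━━━━━━━━━━━━━━━━━━━━━┓                
iewer                           ┃                
────────────────────────────────┨                
1-15 00:00:03.347 [INFO] api.ha▲┃                
1-15 00:00:07.378 [INFO] cache.█┃                
1-15 00:00:09.528 [WARN] auth.j░┃                
1-15 00:00:11.137 [INFO] api.ha░┃                
1-15 00:00:15.850 [ERROR] http.░┃                


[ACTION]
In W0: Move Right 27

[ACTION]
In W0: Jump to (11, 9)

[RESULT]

                                                 
                                                 
                                                 
                                                 
━━━━━━━━━━━━━━━━━━━━━━━━━━━┓                     
 MapNavigator              ┃                     
───────────────────────────┨                     
  .........................┃                     
━━━━━━━━━━━━━━━━━━━━━━━━━━━━━━━━┓                
iewer                           ┃                
────────────────────────────────┨                
1-15 00:00:03.347 [INFO] api.ha▲┃                
1-15 00:00:07.378 [INFO] cache.█┃                
1-15 00:00:09.528 [WARN] auth.j░┃                
1-15 00:00:11.137 [INFO] api.ha░┃                
1-15 00:00:15.850 [ERROR] http.░┃                
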